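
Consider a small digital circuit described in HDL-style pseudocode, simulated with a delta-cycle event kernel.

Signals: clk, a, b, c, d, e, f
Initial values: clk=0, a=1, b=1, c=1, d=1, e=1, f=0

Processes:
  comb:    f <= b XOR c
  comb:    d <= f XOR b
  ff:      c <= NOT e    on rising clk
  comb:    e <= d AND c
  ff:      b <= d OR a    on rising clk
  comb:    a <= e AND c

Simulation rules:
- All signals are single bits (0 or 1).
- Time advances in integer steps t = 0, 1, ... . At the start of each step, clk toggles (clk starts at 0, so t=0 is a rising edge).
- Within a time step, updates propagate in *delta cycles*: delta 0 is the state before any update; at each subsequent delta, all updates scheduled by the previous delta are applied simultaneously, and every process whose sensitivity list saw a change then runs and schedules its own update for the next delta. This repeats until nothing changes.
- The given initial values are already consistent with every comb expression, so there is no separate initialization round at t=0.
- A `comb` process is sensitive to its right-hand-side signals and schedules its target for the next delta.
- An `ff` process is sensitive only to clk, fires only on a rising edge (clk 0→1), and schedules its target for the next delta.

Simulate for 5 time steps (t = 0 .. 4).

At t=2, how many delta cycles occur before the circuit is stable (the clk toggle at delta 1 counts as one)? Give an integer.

t0.Δ0 a=1 clk=0 e=1 b=1 f=0 c=1 d=1
t0.Δ1 a=1 clk=1 e=1 b=1 f=0 c=1 d=1
t0.Δ2 a=1 clk=1 e=1 b=1 f=0 c=0 d=1
t0.Δ3 a=0 clk=1 e=0 b=1 f=1 c=0 d=1
t0.Δ4 a=0 clk=1 e=0 b=1 f=1 c=0 d=0
t1.Δ0 a=0 clk=1 e=0 b=1 f=1 c=0 d=0
t1.Δ1 a=0 clk=0 e=0 b=1 f=1 c=0 d=0
t2.Δ0 a=0 clk=0 e=0 b=1 f=1 c=0 d=0
t2.Δ1 a=0 clk=1 e=0 b=1 f=1 c=0 d=0
t2.Δ2 a=0 clk=1 e=0 b=0 f=1 c=1 d=0
t2.Δ3 a=0 clk=1 e=0 b=0 f=1 c=1 d=1
t2.Δ4 a=0 clk=1 e=1 b=0 f=1 c=1 d=1
t2.Δ5 a=1 clk=1 e=1 b=0 f=1 c=1 d=1
t3.Δ0 a=1 clk=1 e=1 b=0 f=1 c=1 d=1
t3.Δ1 a=1 clk=0 e=1 b=0 f=1 c=1 d=1
t4.Δ0 a=1 clk=0 e=1 b=0 f=1 c=1 d=1
t4.Δ1 a=1 clk=1 e=1 b=0 f=1 c=1 d=1
t4.Δ2 a=1 clk=1 e=1 b=1 f=1 c=0 d=1
t4.Δ3 a=0 clk=1 e=0 b=1 f=1 c=0 d=0

5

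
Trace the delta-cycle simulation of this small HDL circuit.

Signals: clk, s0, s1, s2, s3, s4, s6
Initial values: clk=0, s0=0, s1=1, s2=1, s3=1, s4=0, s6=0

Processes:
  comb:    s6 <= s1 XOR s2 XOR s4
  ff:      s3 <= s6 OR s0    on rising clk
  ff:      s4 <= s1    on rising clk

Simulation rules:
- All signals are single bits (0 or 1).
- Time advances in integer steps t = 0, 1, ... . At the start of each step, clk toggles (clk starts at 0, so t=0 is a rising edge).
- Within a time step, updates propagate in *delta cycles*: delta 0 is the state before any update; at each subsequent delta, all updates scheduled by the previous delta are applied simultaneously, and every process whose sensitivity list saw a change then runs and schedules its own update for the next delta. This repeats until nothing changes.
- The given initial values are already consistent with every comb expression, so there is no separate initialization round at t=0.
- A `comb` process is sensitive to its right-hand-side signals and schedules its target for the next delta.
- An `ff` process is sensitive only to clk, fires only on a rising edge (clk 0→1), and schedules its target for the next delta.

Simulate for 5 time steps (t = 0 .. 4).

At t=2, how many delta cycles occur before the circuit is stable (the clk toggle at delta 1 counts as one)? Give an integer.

t=0 Δ0: s6=0 s3=1 clk=0 s1=1 s2=1 s0=0 s4=0
  Δ1: clk:0→1
  Δ2: s3:1→0, s4:0→1
  Δ3: s6:0→1
  (3Δ to stable)
t=1 Δ0: s6=1 s3=0 clk=1 s1=1 s2=1 s0=0 s4=1
  Δ1: clk:1→0
  (1Δ to stable)
t=2 Δ0: s6=1 s3=0 clk=0 s1=1 s2=1 s0=0 s4=1
  Δ1: clk:0→1
  Δ2: s3:0→1
  (2Δ to stable)
t=3 Δ0: s6=1 s3=1 clk=1 s1=1 s2=1 s0=0 s4=1
  Δ1: clk:1→0
  (1Δ to stable)
t=4 Δ0: s6=1 s3=1 clk=0 s1=1 s2=1 s0=0 s4=1
  Δ1: clk:0→1
  (1Δ to stable)

2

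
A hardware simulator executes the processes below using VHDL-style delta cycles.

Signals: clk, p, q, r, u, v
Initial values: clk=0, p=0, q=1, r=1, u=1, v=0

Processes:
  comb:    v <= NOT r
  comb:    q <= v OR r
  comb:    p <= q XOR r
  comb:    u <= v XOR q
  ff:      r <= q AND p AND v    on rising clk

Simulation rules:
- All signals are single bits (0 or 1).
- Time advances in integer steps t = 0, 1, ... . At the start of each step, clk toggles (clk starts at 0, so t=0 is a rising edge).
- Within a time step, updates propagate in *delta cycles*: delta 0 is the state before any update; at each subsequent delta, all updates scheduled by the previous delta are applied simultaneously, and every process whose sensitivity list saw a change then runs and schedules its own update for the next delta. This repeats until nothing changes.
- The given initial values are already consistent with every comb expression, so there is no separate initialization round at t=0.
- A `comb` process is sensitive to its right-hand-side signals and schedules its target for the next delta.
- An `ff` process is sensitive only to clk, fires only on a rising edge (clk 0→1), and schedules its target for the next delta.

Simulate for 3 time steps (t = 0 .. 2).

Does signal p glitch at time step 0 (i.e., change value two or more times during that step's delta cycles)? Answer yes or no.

yes

t0.Δ0 p=0 v=0 u=1 clk=0 q=1 r=1
t0.Δ1 p=0 v=0 u=1 clk=1 q=1 r=1
t0.Δ2 p=0 v=0 u=1 clk=1 q=1 r=0
t0.Δ3 p=1 v=1 u=1 clk=1 q=0 r=0
t0.Δ4 p=0 v=1 u=1 clk=1 q=1 r=0
t0.Δ5 p=1 v=1 u=0 clk=1 q=1 r=0
t1.Δ0 p=1 v=1 u=0 clk=1 q=1 r=0
t1.Δ1 p=1 v=1 u=0 clk=0 q=1 r=0
t2.Δ0 p=1 v=1 u=0 clk=0 q=1 r=0
t2.Δ1 p=1 v=1 u=0 clk=1 q=1 r=0
t2.Δ2 p=1 v=1 u=0 clk=1 q=1 r=1
t2.Δ3 p=0 v=0 u=0 clk=1 q=1 r=1
t2.Δ4 p=0 v=0 u=1 clk=1 q=1 r=1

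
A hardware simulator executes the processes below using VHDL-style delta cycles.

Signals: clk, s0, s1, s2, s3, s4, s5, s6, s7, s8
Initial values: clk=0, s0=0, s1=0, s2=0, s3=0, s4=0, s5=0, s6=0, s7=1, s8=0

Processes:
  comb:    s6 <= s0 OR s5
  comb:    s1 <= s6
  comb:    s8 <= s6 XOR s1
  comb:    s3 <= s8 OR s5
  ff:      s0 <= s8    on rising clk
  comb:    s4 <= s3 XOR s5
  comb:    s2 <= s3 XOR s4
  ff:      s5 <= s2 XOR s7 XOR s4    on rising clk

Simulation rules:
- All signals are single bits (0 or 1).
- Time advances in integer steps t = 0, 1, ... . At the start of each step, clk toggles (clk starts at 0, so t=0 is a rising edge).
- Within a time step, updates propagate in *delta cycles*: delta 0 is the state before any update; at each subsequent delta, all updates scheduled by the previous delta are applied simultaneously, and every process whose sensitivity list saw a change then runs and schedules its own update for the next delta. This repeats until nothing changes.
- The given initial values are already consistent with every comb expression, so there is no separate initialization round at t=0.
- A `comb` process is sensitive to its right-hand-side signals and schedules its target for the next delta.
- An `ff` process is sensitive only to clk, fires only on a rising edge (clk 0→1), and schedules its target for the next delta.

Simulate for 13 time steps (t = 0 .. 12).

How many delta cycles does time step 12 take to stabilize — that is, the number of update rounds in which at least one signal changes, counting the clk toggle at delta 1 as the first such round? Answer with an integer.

t=0 Δ0: s6=0 s8=0 s2=0 s0=0 s3=0 clk=0 s1=0 s7=1 s5=0 s4=0
  Δ1: clk:0→1
  Δ2: s5:0→1
  Δ3: s6:0→1, s3:0→1, s4:0→1
  Δ4: s8:0→1, s1:0→1, s4:1→0
  Δ5: s8:1→0, s2:0→1
  (5Δ to stable)
t=1 Δ0: s6=1 s8=0 s2=1 s0=0 s3=1 clk=1 s1=1 s7=1 s5=1 s4=0
  Δ1: clk:1→0
  (1Δ to stable)
t=2 Δ0: s6=1 s8=0 s2=1 s0=0 s3=1 clk=0 s1=1 s7=1 s5=1 s4=0
  Δ1: clk:0→1
  Δ2: s5:1→0
  Δ3: s6:1→0, s3:1→0, s4:0→1
  Δ4: s8:0→1, s1:1→0, s4:1→0
  Δ5: s8:1→0, s2:1→0, s3:0→1
  Δ6: s2:0→1, s3:1→0, s4:0→1
  Δ7: s4:1→0
  Δ8: s2:1→0
  (8Δ to stable)
t=3 Δ0: s6=0 s8=0 s2=0 s0=0 s3=0 clk=1 s1=0 s7=1 s5=0 s4=0
  Δ1: clk:1→0
  (1Δ to stable)
t=4 Δ0: s6=0 s8=0 s2=0 s0=0 s3=0 clk=0 s1=0 s7=1 s5=0 s4=0
  Δ1: clk:0→1
  Δ2: s5:0→1
  Δ3: s6:0→1, s3:0→1, s4:0→1
  Δ4: s8:0→1, s1:0→1, s4:1→0
  Δ5: s8:1→0, s2:0→1
  (5Δ to stable)
t=5 Δ0: s6=1 s8=0 s2=1 s0=0 s3=1 clk=1 s1=1 s7=1 s5=1 s4=0
  Δ1: clk:1→0
  (1Δ to stable)
t=6 Δ0: s6=1 s8=0 s2=1 s0=0 s3=1 clk=0 s1=1 s7=1 s5=1 s4=0
  Δ1: clk:0→1
  Δ2: s5:1→0
  Δ3: s6:1→0, s3:1→0, s4:0→1
  Δ4: s8:0→1, s1:1→0, s4:1→0
  Δ5: s8:1→0, s2:1→0, s3:0→1
  Δ6: s2:0→1, s3:1→0, s4:0→1
  Δ7: s4:1→0
  Δ8: s2:1→0
  (8Δ to stable)
t=7 Δ0: s6=0 s8=0 s2=0 s0=0 s3=0 clk=1 s1=0 s7=1 s5=0 s4=0
  Δ1: clk:1→0
  (1Δ to stable)
t=8 Δ0: s6=0 s8=0 s2=0 s0=0 s3=0 clk=0 s1=0 s7=1 s5=0 s4=0
  Δ1: clk:0→1
  Δ2: s5:0→1
  Δ3: s6:0→1, s3:0→1, s4:0→1
  Δ4: s8:0→1, s1:0→1, s4:1→0
  Δ5: s8:1→0, s2:0→1
  (5Δ to stable)
t=9 Δ0: s6=1 s8=0 s2=1 s0=0 s3=1 clk=1 s1=1 s7=1 s5=1 s4=0
  Δ1: clk:1→0
  (1Δ to stable)
t=10 Δ0: s6=1 s8=0 s2=1 s0=0 s3=1 clk=0 s1=1 s7=1 s5=1 s4=0
  Δ1: clk:0→1
  Δ2: s5:1→0
  Δ3: s6:1→0, s3:1→0, s4:0→1
  Δ4: s8:0→1, s1:1→0, s4:1→0
  Δ5: s8:1→0, s2:1→0, s3:0→1
  Δ6: s2:0→1, s3:1→0, s4:0→1
  Δ7: s4:1→0
  Δ8: s2:1→0
  (8Δ to stable)
t=11 Δ0: s6=0 s8=0 s2=0 s0=0 s3=0 clk=1 s1=0 s7=1 s5=0 s4=0
  Δ1: clk:1→0
  (1Δ to stable)
t=12 Δ0: s6=0 s8=0 s2=0 s0=0 s3=0 clk=0 s1=0 s7=1 s5=0 s4=0
  Δ1: clk:0→1
  Δ2: s5:0→1
  Δ3: s6:0→1, s3:0→1, s4:0→1
  Δ4: s8:0→1, s1:0→1, s4:1→0
  Δ5: s8:1→0, s2:0→1
  (5Δ to stable)

5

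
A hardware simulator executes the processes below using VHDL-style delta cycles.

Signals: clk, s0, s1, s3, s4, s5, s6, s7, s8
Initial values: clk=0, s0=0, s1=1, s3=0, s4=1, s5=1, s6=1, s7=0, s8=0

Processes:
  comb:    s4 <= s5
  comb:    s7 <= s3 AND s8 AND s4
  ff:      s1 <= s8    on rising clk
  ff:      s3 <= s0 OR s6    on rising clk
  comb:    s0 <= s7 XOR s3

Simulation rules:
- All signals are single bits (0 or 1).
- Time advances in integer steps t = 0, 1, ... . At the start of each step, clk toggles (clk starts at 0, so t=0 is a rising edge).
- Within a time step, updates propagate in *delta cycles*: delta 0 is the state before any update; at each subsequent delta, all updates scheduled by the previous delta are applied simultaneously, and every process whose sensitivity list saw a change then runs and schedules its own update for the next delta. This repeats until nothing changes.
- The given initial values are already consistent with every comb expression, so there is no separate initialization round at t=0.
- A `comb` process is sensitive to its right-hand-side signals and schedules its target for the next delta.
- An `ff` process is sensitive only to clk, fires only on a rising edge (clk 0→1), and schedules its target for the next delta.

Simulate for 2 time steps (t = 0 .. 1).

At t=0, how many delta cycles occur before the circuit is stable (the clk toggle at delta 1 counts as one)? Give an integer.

t0.Δ0 s5=1 s0=0 s7=0 s6=1 s8=0 s1=1 s4=1 s3=0 clk=0
t0.Δ1 s5=1 s0=0 s7=0 s6=1 s8=0 s1=1 s4=1 s3=0 clk=1
t0.Δ2 s5=1 s0=0 s7=0 s6=1 s8=0 s1=0 s4=1 s3=1 clk=1
t0.Δ3 s5=1 s0=1 s7=0 s6=1 s8=0 s1=0 s4=1 s3=1 clk=1
t1.Δ0 s5=1 s0=1 s7=0 s6=1 s8=0 s1=0 s4=1 s3=1 clk=1
t1.Δ1 s5=1 s0=1 s7=0 s6=1 s8=0 s1=0 s4=1 s3=1 clk=0

3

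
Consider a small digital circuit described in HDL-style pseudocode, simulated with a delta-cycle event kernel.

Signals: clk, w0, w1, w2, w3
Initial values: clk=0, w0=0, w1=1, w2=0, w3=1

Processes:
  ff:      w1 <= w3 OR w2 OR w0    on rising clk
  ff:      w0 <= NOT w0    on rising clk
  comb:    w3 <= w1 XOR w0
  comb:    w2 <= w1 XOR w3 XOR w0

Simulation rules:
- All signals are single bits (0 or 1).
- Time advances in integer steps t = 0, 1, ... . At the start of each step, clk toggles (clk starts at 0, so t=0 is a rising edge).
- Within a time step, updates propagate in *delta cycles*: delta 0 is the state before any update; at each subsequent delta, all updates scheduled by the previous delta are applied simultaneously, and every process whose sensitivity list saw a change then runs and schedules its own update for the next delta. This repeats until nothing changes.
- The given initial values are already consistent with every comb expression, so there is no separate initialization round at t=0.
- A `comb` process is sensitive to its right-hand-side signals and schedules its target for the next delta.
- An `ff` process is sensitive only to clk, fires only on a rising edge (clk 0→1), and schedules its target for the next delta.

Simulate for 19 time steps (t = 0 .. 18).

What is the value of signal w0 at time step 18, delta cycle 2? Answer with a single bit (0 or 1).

0

[bits: w3,w0,w1,clk,w2]
t=0: Δ0=10100 Δ1=10110 Δ2=11110 Δ3=01111 Δ4=01110 | 4Δ
t=1: Δ0=01110 Δ1=01100 | 1Δ
t=2: Δ0=01100 Δ1=01110 Δ2=00110 Δ3=10111 Δ4=10110 | 4Δ
t=3: Δ0=10110 Δ1=10100 | 1Δ
t=4: Δ0=10100 Δ1=10110 Δ2=11110 Δ3=01111 Δ4=01110 | 4Δ
t=5: Δ0=01110 Δ1=01100 | 1Δ
t=6: Δ0=01100 Δ1=01110 Δ2=00110 Δ3=10111 Δ4=10110 | 4Δ
t=7: Δ0=10110 Δ1=10100 | 1Δ
t=8: Δ0=10100 Δ1=10110 Δ2=11110 Δ3=01111 Δ4=01110 | 4Δ
t=9: Δ0=01110 Δ1=01100 | 1Δ
t=10: Δ0=01100 Δ1=01110 Δ2=00110 Δ3=10111 Δ4=10110 | 4Δ
t=11: Δ0=10110 Δ1=10100 | 1Δ
t=12: Δ0=10100 Δ1=10110 Δ2=11110 Δ3=01111 Δ4=01110 | 4Δ
t=13: Δ0=01110 Δ1=01100 | 1Δ
t=14: Δ0=01100 Δ1=01110 Δ2=00110 Δ3=10111 Δ4=10110 | 4Δ
t=15: Δ0=10110 Δ1=10100 | 1Δ
t=16: Δ0=10100 Δ1=10110 Δ2=11110 Δ3=01111 Δ4=01110 | 4Δ
t=17: Δ0=01110 Δ1=01100 | 1Δ
t=18: Δ0=01100 Δ1=01110 Δ2=00110 Δ3=10111 Δ4=10110 | 4Δ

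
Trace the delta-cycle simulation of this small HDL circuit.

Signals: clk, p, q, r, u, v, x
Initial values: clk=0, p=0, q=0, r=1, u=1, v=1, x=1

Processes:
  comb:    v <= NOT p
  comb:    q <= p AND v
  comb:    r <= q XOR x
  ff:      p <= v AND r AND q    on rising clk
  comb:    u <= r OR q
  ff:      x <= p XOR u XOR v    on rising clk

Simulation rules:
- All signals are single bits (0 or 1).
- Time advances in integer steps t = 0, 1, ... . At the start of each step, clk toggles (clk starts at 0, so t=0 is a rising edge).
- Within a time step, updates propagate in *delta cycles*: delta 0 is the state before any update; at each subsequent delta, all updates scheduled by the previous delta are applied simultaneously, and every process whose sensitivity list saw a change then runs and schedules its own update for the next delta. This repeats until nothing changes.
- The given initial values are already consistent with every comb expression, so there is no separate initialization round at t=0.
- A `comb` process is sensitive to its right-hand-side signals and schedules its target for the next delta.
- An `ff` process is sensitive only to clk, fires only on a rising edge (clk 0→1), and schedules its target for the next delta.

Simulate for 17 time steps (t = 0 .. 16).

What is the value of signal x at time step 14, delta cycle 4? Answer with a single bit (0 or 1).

1

t0.Δ0 p=0 v=1 clk=0 x=1 u=1 q=0 r=1
t0.Δ1 p=0 v=1 clk=1 x=1 u=1 q=0 r=1
t0.Δ2 p=0 v=1 clk=1 x=0 u=1 q=0 r=1
t0.Δ3 p=0 v=1 clk=1 x=0 u=1 q=0 r=0
t0.Δ4 p=0 v=1 clk=1 x=0 u=0 q=0 r=0
t1.Δ0 p=0 v=1 clk=1 x=0 u=0 q=0 r=0
t1.Δ1 p=0 v=1 clk=0 x=0 u=0 q=0 r=0
t2.Δ0 p=0 v=1 clk=0 x=0 u=0 q=0 r=0
t2.Δ1 p=0 v=1 clk=1 x=0 u=0 q=0 r=0
t2.Δ2 p=0 v=1 clk=1 x=1 u=0 q=0 r=0
t2.Δ3 p=0 v=1 clk=1 x=1 u=0 q=0 r=1
t2.Δ4 p=0 v=1 clk=1 x=1 u=1 q=0 r=1
t3.Δ0 p=0 v=1 clk=1 x=1 u=1 q=0 r=1
t3.Δ1 p=0 v=1 clk=0 x=1 u=1 q=0 r=1
t4.Δ0 p=0 v=1 clk=0 x=1 u=1 q=0 r=1
t4.Δ1 p=0 v=1 clk=1 x=1 u=1 q=0 r=1
t4.Δ2 p=0 v=1 clk=1 x=0 u=1 q=0 r=1
t4.Δ3 p=0 v=1 clk=1 x=0 u=1 q=0 r=0
t4.Δ4 p=0 v=1 clk=1 x=0 u=0 q=0 r=0
t5.Δ0 p=0 v=1 clk=1 x=0 u=0 q=0 r=0
t5.Δ1 p=0 v=1 clk=0 x=0 u=0 q=0 r=0
t6.Δ0 p=0 v=1 clk=0 x=0 u=0 q=0 r=0
t6.Δ1 p=0 v=1 clk=1 x=0 u=0 q=0 r=0
t6.Δ2 p=0 v=1 clk=1 x=1 u=0 q=0 r=0
t6.Δ3 p=0 v=1 clk=1 x=1 u=0 q=0 r=1
t6.Δ4 p=0 v=1 clk=1 x=1 u=1 q=0 r=1
t7.Δ0 p=0 v=1 clk=1 x=1 u=1 q=0 r=1
t7.Δ1 p=0 v=1 clk=0 x=1 u=1 q=0 r=1
t8.Δ0 p=0 v=1 clk=0 x=1 u=1 q=0 r=1
t8.Δ1 p=0 v=1 clk=1 x=1 u=1 q=0 r=1
t8.Δ2 p=0 v=1 clk=1 x=0 u=1 q=0 r=1
t8.Δ3 p=0 v=1 clk=1 x=0 u=1 q=0 r=0
t8.Δ4 p=0 v=1 clk=1 x=0 u=0 q=0 r=0
t9.Δ0 p=0 v=1 clk=1 x=0 u=0 q=0 r=0
t9.Δ1 p=0 v=1 clk=0 x=0 u=0 q=0 r=0
t10.Δ0 p=0 v=1 clk=0 x=0 u=0 q=0 r=0
t10.Δ1 p=0 v=1 clk=1 x=0 u=0 q=0 r=0
t10.Δ2 p=0 v=1 clk=1 x=1 u=0 q=0 r=0
t10.Δ3 p=0 v=1 clk=1 x=1 u=0 q=0 r=1
t10.Δ4 p=0 v=1 clk=1 x=1 u=1 q=0 r=1
t11.Δ0 p=0 v=1 clk=1 x=1 u=1 q=0 r=1
t11.Δ1 p=0 v=1 clk=0 x=1 u=1 q=0 r=1
t12.Δ0 p=0 v=1 clk=0 x=1 u=1 q=0 r=1
t12.Δ1 p=0 v=1 clk=1 x=1 u=1 q=0 r=1
t12.Δ2 p=0 v=1 clk=1 x=0 u=1 q=0 r=1
t12.Δ3 p=0 v=1 clk=1 x=0 u=1 q=0 r=0
t12.Δ4 p=0 v=1 clk=1 x=0 u=0 q=0 r=0
t13.Δ0 p=0 v=1 clk=1 x=0 u=0 q=0 r=0
t13.Δ1 p=0 v=1 clk=0 x=0 u=0 q=0 r=0
t14.Δ0 p=0 v=1 clk=0 x=0 u=0 q=0 r=0
t14.Δ1 p=0 v=1 clk=1 x=0 u=0 q=0 r=0
t14.Δ2 p=0 v=1 clk=1 x=1 u=0 q=0 r=0
t14.Δ3 p=0 v=1 clk=1 x=1 u=0 q=0 r=1
t14.Δ4 p=0 v=1 clk=1 x=1 u=1 q=0 r=1
t15.Δ0 p=0 v=1 clk=1 x=1 u=1 q=0 r=1
t15.Δ1 p=0 v=1 clk=0 x=1 u=1 q=0 r=1
t16.Δ0 p=0 v=1 clk=0 x=1 u=1 q=0 r=1
t16.Δ1 p=0 v=1 clk=1 x=1 u=1 q=0 r=1
t16.Δ2 p=0 v=1 clk=1 x=0 u=1 q=0 r=1
t16.Δ3 p=0 v=1 clk=1 x=0 u=1 q=0 r=0
t16.Δ4 p=0 v=1 clk=1 x=0 u=0 q=0 r=0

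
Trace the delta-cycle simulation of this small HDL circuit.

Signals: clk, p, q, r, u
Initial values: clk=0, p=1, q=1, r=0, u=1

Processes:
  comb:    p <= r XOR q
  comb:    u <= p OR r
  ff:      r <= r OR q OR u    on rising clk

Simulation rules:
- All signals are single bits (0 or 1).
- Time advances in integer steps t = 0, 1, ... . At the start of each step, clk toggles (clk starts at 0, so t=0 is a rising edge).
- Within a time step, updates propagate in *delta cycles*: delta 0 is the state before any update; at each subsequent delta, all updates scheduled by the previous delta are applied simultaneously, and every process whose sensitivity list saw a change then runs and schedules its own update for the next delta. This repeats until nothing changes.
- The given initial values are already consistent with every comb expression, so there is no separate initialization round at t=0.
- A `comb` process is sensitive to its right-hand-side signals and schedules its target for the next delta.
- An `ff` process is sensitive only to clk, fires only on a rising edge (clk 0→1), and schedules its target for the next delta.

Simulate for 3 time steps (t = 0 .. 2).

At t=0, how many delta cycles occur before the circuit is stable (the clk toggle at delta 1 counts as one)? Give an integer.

t0.Δ0 u=1 q=1 p=1 r=0 clk=0
t0.Δ1 u=1 q=1 p=1 r=0 clk=1
t0.Δ2 u=1 q=1 p=1 r=1 clk=1
t0.Δ3 u=1 q=1 p=0 r=1 clk=1
t1.Δ0 u=1 q=1 p=0 r=1 clk=1
t1.Δ1 u=1 q=1 p=0 r=1 clk=0
t2.Δ0 u=1 q=1 p=0 r=1 clk=0
t2.Δ1 u=1 q=1 p=0 r=1 clk=1

3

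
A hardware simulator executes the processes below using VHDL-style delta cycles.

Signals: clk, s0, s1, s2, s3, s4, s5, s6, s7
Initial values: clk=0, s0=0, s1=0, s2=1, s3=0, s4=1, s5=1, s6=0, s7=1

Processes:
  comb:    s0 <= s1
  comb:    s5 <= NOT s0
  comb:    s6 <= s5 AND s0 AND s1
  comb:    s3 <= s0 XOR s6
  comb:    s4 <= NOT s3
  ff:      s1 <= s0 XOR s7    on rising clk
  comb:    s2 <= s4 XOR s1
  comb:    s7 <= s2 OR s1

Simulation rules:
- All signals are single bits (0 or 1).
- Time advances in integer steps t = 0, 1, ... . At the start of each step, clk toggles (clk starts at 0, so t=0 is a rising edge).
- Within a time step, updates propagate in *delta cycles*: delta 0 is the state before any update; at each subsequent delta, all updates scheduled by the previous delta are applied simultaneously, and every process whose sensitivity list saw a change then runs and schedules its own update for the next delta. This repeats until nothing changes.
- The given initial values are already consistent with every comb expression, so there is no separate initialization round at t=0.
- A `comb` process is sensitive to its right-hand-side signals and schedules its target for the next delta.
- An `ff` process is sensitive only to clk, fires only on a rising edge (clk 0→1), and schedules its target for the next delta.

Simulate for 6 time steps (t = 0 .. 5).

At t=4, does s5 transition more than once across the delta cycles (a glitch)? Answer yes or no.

t0.Δ0 s0=0 clk=0 s7=1 s2=1 s6=0 s5=1 s4=1 s3=0 s1=0
t0.Δ1 s0=0 clk=1 s7=1 s2=1 s6=0 s5=1 s4=1 s3=0 s1=0
t0.Δ2 s0=0 clk=1 s7=1 s2=1 s6=0 s5=1 s4=1 s3=0 s1=1
t0.Δ3 s0=1 clk=1 s7=1 s2=0 s6=0 s5=1 s4=1 s3=0 s1=1
t0.Δ4 s0=1 clk=1 s7=1 s2=0 s6=1 s5=0 s4=1 s3=1 s1=1
t0.Δ5 s0=1 clk=1 s7=1 s2=0 s6=0 s5=0 s4=0 s3=0 s1=1
t0.Δ6 s0=1 clk=1 s7=1 s2=1 s6=0 s5=0 s4=1 s3=1 s1=1
t0.Δ7 s0=1 clk=1 s7=1 s2=0 s6=0 s5=0 s4=0 s3=1 s1=1
t0.Δ8 s0=1 clk=1 s7=1 s2=1 s6=0 s5=0 s4=0 s3=1 s1=1
t1.Δ0 s0=1 clk=1 s7=1 s2=1 s6=0 s5=0 s4=0 s3=1 s1=1
t1.Δ1 s0=1 clk=0 s7=1 s2=1 s6=0 s5=0 s4=0 s3=1 s1=1
t2.Δ0 s0=1 clk=0 s7=1 s2=1 s6=0 s5=0 s4=0 s3=1 s1=1
t2.Δ1 s0=1 clk=1 s7=1 s2=1 s6=0 s5=0 s4=0 s3=1 s1=1
t2.Δ2 s0=1 clk=1 s7=1 s2=1 s6=0 s5=0 s4=0 s3=1 s1=0
t2.Δ3 s0=0 clk=1 s7=1 s2=0 s6=0 s5=0 s4=0 s3=1 s1=0
t2.Δ4 s0=0 clk=1 s7=0 s2=0 s6=0 s5=1 s4=0 s3=0 s1=0
t2.Δ5 s0=0 clk=1 s7=0 s2=0 s6=0 s5=1 s4=1 s3=0 s1=0
t2.Δ6 s0=0 clk=1 s7=0 s2=1 s6=0 s5=1 s4=1 s3=0 s1=0
t2.Δ7 s0=0 clk=1 s7=1 s2=1 s6=0 s5=1 s4=1 s3=0 s1=0
t3.Δ0 s0=0 clk=1 s7=1 s2=1 s6=0 s5=1 s4=1 s3=0 s1=0
t3.Δ1 s0=0 clk=0 s7=1 s2=1 s6=0 s5=1 s4=1 s3=0 s1=0
t4.Δ0 s0=0 clk=0 s7=1 s2=1 s6=0 s5=1 s4=1 s3=0 s1=0
t4.Δ1 s0=0 clk=1 s7=1 s2=1 s6=0 s5=1 s4=1 s3=0 s1=0
t4.Δ2 s0=0 clk=1 s7=1 s2=1 s6=0 s5=1 s4=1 s3=0 s1=1
t4.Δ3 s0=1 clk=1 s7=1 s2=0 s6=0 s5=1 s4=1 s3=0 s1=1
t4.Δ4 s0=1 clk=1 s7=1 s2=0 s6=1 s5=0 s4=1 s3=1 s1=1
t4.Δ5 s0=1 clk=1 s7=1 s2=0 s6=0 s5=0 s4=0 s3=0 s1=1
t4.Δ6 s0=1 clk=1 s7=1 s2=1 s6=0 s5=0 s4=1 s3=1 s1=1
t4.Δ7 s0=1 clk=1 s7=1 s2=0 s6=0 s5=0 s4=0 s3=1 s1=1
t4.Δ8 s0=1 clk=1 s7=1 s2=1 s6=0 s5=0 s4=0 s3=1 s1=1
t5.Δ0 s0=1 clk=1 s7=1 s2=1 s6=0 s5=0 s4=0 s3=1 s1=1
t5.Δ1 s0=1 clk=0 s7=1 s2=1 s6=0 s5=0 s4=0 s3=1 s1=1

no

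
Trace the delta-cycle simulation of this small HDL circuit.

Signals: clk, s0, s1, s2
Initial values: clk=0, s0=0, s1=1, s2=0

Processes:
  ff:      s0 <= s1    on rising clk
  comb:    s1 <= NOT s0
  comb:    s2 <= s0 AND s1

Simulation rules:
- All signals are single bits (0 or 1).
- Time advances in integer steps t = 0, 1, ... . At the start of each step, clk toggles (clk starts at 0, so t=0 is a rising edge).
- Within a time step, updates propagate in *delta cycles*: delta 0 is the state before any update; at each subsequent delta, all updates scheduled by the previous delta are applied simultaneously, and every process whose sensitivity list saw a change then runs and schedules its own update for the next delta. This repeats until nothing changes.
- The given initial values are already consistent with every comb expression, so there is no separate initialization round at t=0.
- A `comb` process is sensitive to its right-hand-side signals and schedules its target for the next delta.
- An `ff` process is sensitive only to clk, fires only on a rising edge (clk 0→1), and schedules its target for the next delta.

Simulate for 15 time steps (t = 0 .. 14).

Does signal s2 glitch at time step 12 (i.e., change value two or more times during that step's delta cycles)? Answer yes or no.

yes

t0.Δ0 s2=0 s1=1 s0=0 clk=0
t0.Δ1 s2=0 s1=1 s0=0 clk=1
t0.Δ2 s2=0 s1=1 s0=1 clk=1
t0.Δ3 s2=1 s1=0 s0=1 clk=1
t0.Δ4 s2=0 s1=0 s0=1 clk=1
t1.Δ0 s2=0 s1=0 s0=1 clk=1
t1.Δ1 s2=0 s1=0 s0=1 clk=0
t2.Δ0 s2=0 s1=0 s0=1 clk=0
t2.Δ1 s2=0 s1=0 s0=1 clk=1
t2.Δ2 s2=0 s1=0 s0=0 clk=1
t2.Δ3 s2=0 s1=1 s0=0 clk=1
t3.Δ0 s2=0 s1=1 s0=0 clk=1
t3.Δ1 s2=0 s1=1 s0=0 clk=0
t4.Δ0 s2=0 s1=1 s0=0 clk=0
t4.Δ1 s2=0 s1=1 s0=0 clk=1
t4.Δ2 s2=0 s1=1 s0=1 clk=1
t4.Δ3 s2=1 s1=0 s0=1 clk=1
t4.Δ4 s2=0 s1=0 s0=1 clk=1
t5.Δ0 s2=0 s1=0 s0=1 clk=1
t5.Δ1 s2=0 s1=0 s0=1 clk=0
t6.Δ0 s2=0 s1=0 s0=1 clk=0
t6.Δ1 s2=0 s1=0 s0=1 clk=1
t6.Δ2 s2=0 s1=0 s0=0 clk=1
t6.Δ3 s2=0 s1=1 s0=0 clk=1
t7.Δ0 s2=0 s1=1 s0=0 clk=1
t7.Δ1 s2=0 s1=1 s0=0 clk=0
t8.Δ0 s2=0 s1=1 s0=0 clk=0
t8.Δ1 s2=0 s1=1 s0=0 clk=1
t8.Δ2 s2=0 s1=1 s0=1 clk=1
t8.Δ3 s2=1 s1=0 s0=1 clk=1
t8.Δ4 s2=0 s1=0 s0=1 clk=1
t9.Δ0 s2=0 s1=0 s0=1 clk=1
t9.Δ1 s2=0 s1=0 s0=1 clk=0
t10.Δ0 s2=0 s1=0 s0=1 clk=0
t10.Δ1 s2=0 s1=0 s0=1 clk=1
t10.Δ2 s2=0 s1=0 s0=0 clk=1
t10.Δ3 s2=0 s1=1 s0=0 clk=1
t11.Δ0 s2=0 s1=1 s0=0 clk=1
t11.Δ1 s2=0 s1=1 s0=0 clk=0
t12.Δ0 s2=0 s1=1 s0=0 clk=0
t12.Δ1 s2=0 s1=1 s0=0 clk=1
t12.Δ2 s2=0 s1=1 s0=1 clk=1
t12.Δ3 s2=1 s1=0 s0=1 clk=1
t12.Δ4 s2=0 s1=0 s0=1 clk=1
t13.Δ0 s2=0 s1=0 s0=1 clk=1
t13.Δ1 s2=0 s1=0 s0=1 clk=0
t14.Δ0 s2=0 s1=0 s0=1 clk=0
t14.Δ1 s2=0 s1=0 s0=1 clk=1
t14.Δ2 s2=0 s1=0 s0=0 clk=1
t14.Δ3 s2=0 s1=1 s0=0 clk=1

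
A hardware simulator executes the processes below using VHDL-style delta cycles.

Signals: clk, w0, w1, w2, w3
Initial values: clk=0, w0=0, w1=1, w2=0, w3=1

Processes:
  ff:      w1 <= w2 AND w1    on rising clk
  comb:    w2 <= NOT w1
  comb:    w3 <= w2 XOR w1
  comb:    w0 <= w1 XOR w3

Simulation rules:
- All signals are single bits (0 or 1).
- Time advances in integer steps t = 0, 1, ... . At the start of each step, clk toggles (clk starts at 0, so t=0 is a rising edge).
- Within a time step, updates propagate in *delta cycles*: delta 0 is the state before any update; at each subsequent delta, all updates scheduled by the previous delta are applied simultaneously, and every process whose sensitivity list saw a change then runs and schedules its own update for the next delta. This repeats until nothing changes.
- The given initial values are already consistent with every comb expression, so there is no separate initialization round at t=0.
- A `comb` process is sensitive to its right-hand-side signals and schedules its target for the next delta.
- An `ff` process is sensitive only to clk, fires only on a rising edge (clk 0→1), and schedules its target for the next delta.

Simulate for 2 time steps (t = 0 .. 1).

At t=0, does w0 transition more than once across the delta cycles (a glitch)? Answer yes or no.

t=0 Δ0: w1=1 w3=1 w2=0 w0=0 clk=0
  Δ1: clk:0→1
  Δ2: w1:1→0
  Δ3: w3:1→0, w2:0→1, w0:0→1
  Δ4: w3:0→1, w0:1→0
  Δ5: w0:0→1
  (5Δ to stable)
t=1 Δ0: w1=0 w3=1 w2=1 w0=1 clk=1
  Δ1: clk:1→0
  (1Δ to stable)

yes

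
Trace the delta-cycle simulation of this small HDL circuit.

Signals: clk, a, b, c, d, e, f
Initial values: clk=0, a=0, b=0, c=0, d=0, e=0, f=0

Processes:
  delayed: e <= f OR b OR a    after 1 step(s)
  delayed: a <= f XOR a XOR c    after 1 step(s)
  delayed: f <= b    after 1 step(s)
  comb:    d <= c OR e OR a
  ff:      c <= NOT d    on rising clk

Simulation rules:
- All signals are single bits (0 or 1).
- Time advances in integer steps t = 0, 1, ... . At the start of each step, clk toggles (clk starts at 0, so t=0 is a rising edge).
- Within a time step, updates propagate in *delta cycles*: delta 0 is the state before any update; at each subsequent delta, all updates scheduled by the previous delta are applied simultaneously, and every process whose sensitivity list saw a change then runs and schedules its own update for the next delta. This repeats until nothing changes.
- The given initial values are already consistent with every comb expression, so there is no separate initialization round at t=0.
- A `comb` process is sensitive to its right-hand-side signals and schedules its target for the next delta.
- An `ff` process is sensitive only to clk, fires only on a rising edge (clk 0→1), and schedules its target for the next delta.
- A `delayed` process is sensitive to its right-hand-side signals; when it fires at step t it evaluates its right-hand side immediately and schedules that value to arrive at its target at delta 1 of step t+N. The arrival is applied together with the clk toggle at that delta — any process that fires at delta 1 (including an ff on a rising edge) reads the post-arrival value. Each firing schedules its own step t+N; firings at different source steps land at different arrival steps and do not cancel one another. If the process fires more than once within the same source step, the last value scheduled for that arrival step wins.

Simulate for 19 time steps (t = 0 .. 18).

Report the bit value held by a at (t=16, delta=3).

0

t0.Δ0 a=0 e=0 d=0 f=0 c=0 b=0 clk=0
t0.Δ1 a=0 e=0 d=0 f=0 c=0 b=0 clk=1
t0.Δ2 a=0 e=0 d=0 f=0 c=1 b=0 clk=1
t0.Δ3 a=0 e=0 d=1 f=0 c=1 b=0 clk=1
t1.Δ0 a=0 e=0 d=1 f=0 c=1 b=0 clk=1
t1.Δ1 a=1 e=0 d=1 f=0 c=1 b=0 clk=0
t2.Δ0 a=1 e=0 d=1 f=0 c=1 b=0 clk=0
t2.Δ1 a=0 e=1 d=1 f=0 c=1 b=0 clk=1
t2.Δ2 a=0 e=1 d=1 f=0 c=0 b=0 clk=1
t3.Δ0 a=0 e=1 d=1 f=0 c=0 b=0 clk=1
t3.Δ1 a=0 e=0 d=1 f=0 c=0 b=0 clk=0
t3.Δ2 a=0 e=0 d=0 f=0 c=0 b=0 clk=0
t4.Δ0 a=0 e=0 d=0 f=0 c=0 b=0 clk=0
t4.Δ1 a=0 e=0 d=0 f=0 c=0 b=0 clk=1
t4.Δ2 a=0 e=0 d=0 f=0 c=1 b=0 clk=1
t4.Δ3 a=0 e=0 d=1 f=0 c=1 b=0 clk=1
t5.Δ0 a=0 e=0 d=1 f=0 c=1 b=0 clk=1
t5.Δ1 a=1 e=0 d=1 f=0 c=1 b=0 clk=0
t6.Δ0 a=1 e=0 d=1 f=0 c=1 b=0 clk=0
t6.Δ1 a=0 e=1 d=1 f=0 c=1 b=0 clk=1
t6.Δ2 a=0 e=1 d=1 f=0 c=0 b=0 clk=1
t7.Δ0 a=0 e=1 d=1 f=0 c=0 b=0 clk=1
t7.Δ1 a=0 e=0 d=1 f=0 c=0 b=0 clk=0
t7.Δ2 a=0 e=0 d=0 f=0 c=0 b=0 clk=0
t8.Δ0 a=0 e=0 d=0 f=0 c=0 b=0 clk=0
t8.Δ1 a=0 e=0 d=0 f=0 c=0 b=0 clk=1
t8.Δ2 a=0 e=0 d=0 f=0 c=1 b=0 clk=1
t8.Δ3 a=0 e=0 d=1 f=0 c=1 b=0 clk=1
t9.Δ0 a=0 e=0 d=1 f=0 c=1 b=0 clk=1
t9.Δ1 a=1 e=0 d=1 f=0 c=1 b=0 clk=0
t10.Δ0 a=1 e=0 d=1 f=0 c=1 b=0 clk=0
t10.Δ1 a=0 e=1 d=1 f=0 c=1 b=0 clk=1
t10.Δ2 a=0 e=1 d=1 f=0 c=0 b=0 clk=1
t11.Δ0 a=0 e=1 d=1 f=0 c=0 b=0 clk=1
t11.Δ1 a=0 e=0 d=1 f=0 c=0 b=0 clk=0
t11.Δ2 a=0 e=0 d=0 f=0 c=0 b=0 clk=0
t12.Δ0 a=0 e=0 d=0 f=0 c=0 b=0 clk=0
t12.Δ1 a=0 e=0 d=0 f=0 c=0 b=0 clk=1
t12.Δ2 a=0 e=0 d=0 f=0 c=1 b=0 clk=1
t12.Δ3 a=0 e=0 d=1 f=0 c=1 b=0 clk=1
t13.Δ0 a=0 e=0 d=1 f=0 c=1 b=0 clk=1
t13.Δ1 a=1 e=0 d=1 f=0 c=1 b=0 clk=0
t14.Δ0 a=1 e=0 d=1 f=0 c=1 b=0 clk=0
t14.Δ1 a=0 e=1 d=1 f=0 c=1 b=0 clk=1
t14.Δ2 a=0 e=1 d=1 f=0 c=0 b=0 clk=1
t15.Δ0 a=0 e=1 d=1 f=0 c=0 b=0 clk=1
t15.Δ1 a=0 e=0 d=1 f=0 c=0 b=0 clk=0
t15.Δ2 a=0 e=0 d=0 f=0 c=0 b=0 clk=0
t16.Δ0 a=0 e=0 d=0 f=0 c=0 b=0 clk=0
t16.Δ1 a=0 e=0 d=0 f=0 c=0 b=0 clk=1
t16.Δ2 a=0 e=0 d=0 f=0 c=1 b=0 clk=1
t16.Δ3 a=0 e=0 d=1 f=0 c=1 b=0 clk=1
t17.Δ0 a=0 e=0 d=1 f=0 c=1 b=0 clk=1
t17.Δ1 a=1 e=0 d=1 f=0 c=1 b=0 clk=0
t18.Δ0 a=1 e=0 d=1 f=0 c=1 b=0 clk=0
t18.Δ1 a=0 e=1 d=1 f=0 c=1 b=0 clk=1
t18.Δ2 a=0 e=1 d=1 f=0 c=0 b=0 clk=1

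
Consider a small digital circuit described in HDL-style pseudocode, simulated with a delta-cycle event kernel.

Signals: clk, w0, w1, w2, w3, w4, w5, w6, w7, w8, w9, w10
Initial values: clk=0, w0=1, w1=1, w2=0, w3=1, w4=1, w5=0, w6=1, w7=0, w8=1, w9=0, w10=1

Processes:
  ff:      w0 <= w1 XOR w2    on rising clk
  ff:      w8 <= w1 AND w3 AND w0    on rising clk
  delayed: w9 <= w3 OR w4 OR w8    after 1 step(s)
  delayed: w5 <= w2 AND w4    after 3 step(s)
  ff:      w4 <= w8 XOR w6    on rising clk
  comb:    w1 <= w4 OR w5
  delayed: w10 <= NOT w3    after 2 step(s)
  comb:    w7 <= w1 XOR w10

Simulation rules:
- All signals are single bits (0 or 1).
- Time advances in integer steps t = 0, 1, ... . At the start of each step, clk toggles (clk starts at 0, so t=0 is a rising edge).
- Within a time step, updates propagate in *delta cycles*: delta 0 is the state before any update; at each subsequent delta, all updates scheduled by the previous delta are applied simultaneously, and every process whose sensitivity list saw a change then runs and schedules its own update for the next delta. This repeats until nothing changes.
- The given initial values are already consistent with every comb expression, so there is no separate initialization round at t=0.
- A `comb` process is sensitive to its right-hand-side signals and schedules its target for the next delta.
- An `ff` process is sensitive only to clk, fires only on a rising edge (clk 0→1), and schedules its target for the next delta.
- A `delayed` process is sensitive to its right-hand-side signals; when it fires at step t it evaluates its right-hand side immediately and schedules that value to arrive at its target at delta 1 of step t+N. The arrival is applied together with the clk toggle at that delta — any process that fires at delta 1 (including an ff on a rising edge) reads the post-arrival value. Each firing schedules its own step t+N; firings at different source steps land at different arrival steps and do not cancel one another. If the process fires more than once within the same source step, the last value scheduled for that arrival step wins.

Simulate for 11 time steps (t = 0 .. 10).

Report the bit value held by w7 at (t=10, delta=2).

0

[bits: w10,w9,w6,w0,w3,clk,w5,w7,w8,w4,w1,w2]
t=0: Δ0=101110001110 Δ1=101111001110 Δ2=101111001010 Δ3=101111001000 Δ4=101111011000 | 4Δ
t=1: Δ0=101111011000 Δ1=111110011000 | 1Δ
t=2: Δ0=111110011000 Δ1=111111011000 Δ2=111011010000 | 2Δ
t=3: Δ0=111011010000 Δ1=111010010000 | 1Δ
t=4: Δ0=111010010000 Δ1=111011010000 Δ2=111011010100 Δ3=111011010110 Δ4=111011000110 | 4Δ
t=5: Δ0=111011000110 Δ1=111010000110 | 1Δ
t=6: Δ0=111010000110 Δ1=111011000110 Δ2=111111000110 | 2Δ
t=7: Δ0=111111000110 Δ1=111110000110 | 1Δ
t=8: Δ0=111110000110 Δ1=111111000110 Δ2=111111001110 | 2Δ
t=9: Δ0=111111001110 Δ1=111110001110 | 1Δ
t=10: Δ0=111110001110 Δ1=111111001110 Δ2=111111001010 Δ3=111111001000 Δ4=111111011000 | 4Δ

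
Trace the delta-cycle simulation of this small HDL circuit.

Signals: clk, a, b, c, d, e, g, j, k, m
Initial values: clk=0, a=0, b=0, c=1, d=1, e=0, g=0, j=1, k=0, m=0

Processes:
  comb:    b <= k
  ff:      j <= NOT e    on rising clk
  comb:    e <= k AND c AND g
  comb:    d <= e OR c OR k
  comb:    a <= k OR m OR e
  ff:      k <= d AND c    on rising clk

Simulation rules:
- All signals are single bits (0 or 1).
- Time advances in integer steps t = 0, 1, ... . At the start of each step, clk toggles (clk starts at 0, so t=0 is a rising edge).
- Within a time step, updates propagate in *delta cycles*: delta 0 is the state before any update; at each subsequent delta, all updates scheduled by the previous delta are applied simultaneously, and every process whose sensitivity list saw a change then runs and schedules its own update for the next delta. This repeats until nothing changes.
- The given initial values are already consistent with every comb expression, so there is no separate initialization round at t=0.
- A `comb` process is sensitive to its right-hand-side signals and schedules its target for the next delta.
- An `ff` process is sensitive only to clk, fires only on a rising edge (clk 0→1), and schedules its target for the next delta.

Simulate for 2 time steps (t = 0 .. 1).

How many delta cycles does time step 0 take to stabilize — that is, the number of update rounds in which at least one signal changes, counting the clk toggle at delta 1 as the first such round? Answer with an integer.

t0.Δ0 k=0 clk=0 j=1 c=1 e=0 a=0 m=0 b=0 g=0 d=1
t0.Δ1 k=0 clk=1 j=1 c=1 e=0 a=0 m=0 b=0 g=0 d=1
t0.Δ2 k=1 clk=1 j=1 c=1 e=0 a=0 m=0 b=0 g=0 d=1
t0.Δ3 k=1 clk=1 j=1 c=1 e=0 a=1 m=0 b=1 g=0 d=1
t1.Δ0 k=1 clk=1 j=1 c=1 e=0 a=1 m=0 b=1 g=0 d=1
t1.Δ1 k=1 clk=0 j=1 c=1 e=0 a=1 m=0 b=1 g=0 d=1

3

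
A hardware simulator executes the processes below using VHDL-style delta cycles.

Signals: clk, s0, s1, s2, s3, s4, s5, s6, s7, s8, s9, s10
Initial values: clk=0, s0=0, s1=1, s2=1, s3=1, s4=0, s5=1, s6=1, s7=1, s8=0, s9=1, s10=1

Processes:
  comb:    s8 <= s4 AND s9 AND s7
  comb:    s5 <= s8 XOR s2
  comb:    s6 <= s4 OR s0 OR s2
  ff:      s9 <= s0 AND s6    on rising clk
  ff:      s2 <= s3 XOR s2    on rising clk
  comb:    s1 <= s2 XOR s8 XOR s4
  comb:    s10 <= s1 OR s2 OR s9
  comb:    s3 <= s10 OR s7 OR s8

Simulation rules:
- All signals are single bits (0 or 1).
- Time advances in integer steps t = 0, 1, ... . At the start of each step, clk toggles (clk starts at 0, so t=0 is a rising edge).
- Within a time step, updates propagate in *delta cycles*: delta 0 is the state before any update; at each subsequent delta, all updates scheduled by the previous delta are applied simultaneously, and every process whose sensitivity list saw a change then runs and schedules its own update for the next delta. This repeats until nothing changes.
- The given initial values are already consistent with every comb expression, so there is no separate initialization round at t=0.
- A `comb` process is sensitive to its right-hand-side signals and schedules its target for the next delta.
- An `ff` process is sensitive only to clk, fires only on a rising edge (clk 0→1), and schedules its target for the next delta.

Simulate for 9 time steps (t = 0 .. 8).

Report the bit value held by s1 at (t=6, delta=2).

t0.Δ0 s5=1 s9=1 s6=1 s2=1 s0=0 s7=1 s3=1 s4=0 s1=1 s8=0 clk=0 s10=1
t0.Δ1 s5=1 s9=1 s6=1 s2=1 s0=0 s7=1 s3=1 s4=0 s1=1 s8=0 clk=1 s10=1
t0.Δ2 s5=1 s9=0 s6=1 s2=0 s0=0 s7=1 s3=1 s4=0 s1=1 s8=0 clk=1 s10=1
t0.Δ3 s5=0 s9=0 s6=0 s2=0 s0=0 s7=1 s3=1 s4=0 s1=0 s8=0 clk=1 s10=1
t0.Δ4 s5=0 s9=0 s6=0 s2=0 s0=0 s7=1 s3=1 s4=0 s1=0 s8=0 clk=1 s10=0
t1.Δ0 s5=0 s9=0 s6=0 s2=0 s0=0 s7=1 s3=1 s4=0 s1=0 s8=0 clk=1 s10=0
t1.Δ1 s5=0 s9=0 s6=0 s2=0 s0=0 s7=1 s3=1 s4=0 s1=0 s8=0 clk=0 s10=0
t2.Δ0 s5=0 s9=0 s6=0 s2=0 s0=0 s7=1 s3=1 s4=0 s1=0 s8=0 clk=0 s10=0
t2.Δ1 s5=0 s9=0 s6=0 s2=0 s0=0 s7=1 s3=1 s4=0 s1=0 s8=0 clk=1 s10=0
t2.Δ2 s5=0 s9=0 s6=0 s2=1 s0=0 s7=1 s3=1 s4=0 s1=0 s8=0 clk=1 s10=0
t2.Δ3 s5=1 s9=0 s6=1 s2=1 s0=0 s7=1 s3=1 s4=0 s1=1 s8=0 clk=1 s10=1
t3.Δ0 s5=1 s9=0 s6=1 s2=1 s0=0 s7=1 s3=1 s4=0 s1=1 s8=0 clk=1 s10=1
t3.Δ1 s5=1 s9=0 s6=1 s2=1 s0=0 s7=1 s3=1 s4=0 s1=1 s8=0 clk=0 s10=1
t4.Δ0 s5=1 s9=0 s6=1 s2=1 s0=0 s7=1 s3=1 s4=0 s1=1 s8=0 clk=0 s10=1
t4.Δ1 s5=1 s9=0 s6=1 s2=1 s0=0 s7=1 s3=1 s4=0 s1=1 s8=0 clk=1 s10=1
t4.Δ2 s5=1 s9=0 s6=1 s2=0 s0=0 s7=1 s3=1 s4=0 s1=1 s8=0 clk=1 s10=1
t4.Δ3 s5=0 s9=0 s6=0 s2=0 s0=0 s7=1 s3=1 s4=0 s1=0 s8=0 clk=1 s10=1
t4.Δ4 s5=0 s9=0 s6=0 s2=0 s0=0 s7=1 s3=1 s4=0 s1=0 s8=0 clk=1 s10=0
t5.Δ0 s5=0 s9=0 s6=0 s2=0 s0=0 s7=1 s3=1 s4=0 s1=0 s8=0 clk=1 s10=0
t5.Δ1 s5=0 s9=0 s6=0 s2=0 s0=0 s7=1 s3=1 s4=0 s1=0 s8=0 clk=0 s10=0
t6.Δ0 s5=0 s9=0 s6=0 s2=0 s0=0 s7=1 s3=1 s4=0 s1=0 s8=0 clk=0 s10=0
t6.Δ1 s5=0 s9=0 s6=0 s2=0 s0=0 s7=1 s3=1 s4=0 s1=0 s8=0 clk=1 s10=0
t6.Δ2 s5=0 s9=0 s6=0 s2=1 s0=0 s7=1 s3=1 s4=0 s1=0 s8=0 clk=1 s10=0
t6.Δ3 s5=1 s9=0 s6=1 s2=1 s0=0 s7=1 s3=1 s4=0 s1=1 s8=0 clk=1 s10=1
t7.Δ0 s5=1 s9=0 s6=1 s2=1 s0=0 s7=1 s3=1 s4=0 s1=1 s8=0 clk=1 s10=1
t7.Δ1 s5=1 s9=0 s6=1 s2=1 s0=0 s7=1 s3=1 s4=0 s1=1 s8=0 clk=0 s10=1
t8.Δ0 s5=1 s9=0 s6=1 s2=1 s0=0 s7=1 s3=1 s4=0 s1=1 s8=0 clk=0 s10=1
t8.Δ1 s5=1 s9=0 s6=1 s2=1 s0=0 s7=1 s3=1 s4=0 s1=1 s8=0 clk=1 s10=1
t8.Δ2 s5=1 s9=0 s6=1 s2=0 s0=0 s7=1 s3=1 s4=0 s1=1 s8=0 clk=1 s10=1
t8.Δ3 s5=0 s9=0 s6=0 s2=0 s0=0 s7=1 s3=1 s4=0 s1=0 s8=0 clk=1 s10=1
t8.Δ4 s5=0 s9=0 s6=0 s2=0 s0=0 s7=1 s3=1 s4=0 s1=0 s8=0 clk=1 s10=0

0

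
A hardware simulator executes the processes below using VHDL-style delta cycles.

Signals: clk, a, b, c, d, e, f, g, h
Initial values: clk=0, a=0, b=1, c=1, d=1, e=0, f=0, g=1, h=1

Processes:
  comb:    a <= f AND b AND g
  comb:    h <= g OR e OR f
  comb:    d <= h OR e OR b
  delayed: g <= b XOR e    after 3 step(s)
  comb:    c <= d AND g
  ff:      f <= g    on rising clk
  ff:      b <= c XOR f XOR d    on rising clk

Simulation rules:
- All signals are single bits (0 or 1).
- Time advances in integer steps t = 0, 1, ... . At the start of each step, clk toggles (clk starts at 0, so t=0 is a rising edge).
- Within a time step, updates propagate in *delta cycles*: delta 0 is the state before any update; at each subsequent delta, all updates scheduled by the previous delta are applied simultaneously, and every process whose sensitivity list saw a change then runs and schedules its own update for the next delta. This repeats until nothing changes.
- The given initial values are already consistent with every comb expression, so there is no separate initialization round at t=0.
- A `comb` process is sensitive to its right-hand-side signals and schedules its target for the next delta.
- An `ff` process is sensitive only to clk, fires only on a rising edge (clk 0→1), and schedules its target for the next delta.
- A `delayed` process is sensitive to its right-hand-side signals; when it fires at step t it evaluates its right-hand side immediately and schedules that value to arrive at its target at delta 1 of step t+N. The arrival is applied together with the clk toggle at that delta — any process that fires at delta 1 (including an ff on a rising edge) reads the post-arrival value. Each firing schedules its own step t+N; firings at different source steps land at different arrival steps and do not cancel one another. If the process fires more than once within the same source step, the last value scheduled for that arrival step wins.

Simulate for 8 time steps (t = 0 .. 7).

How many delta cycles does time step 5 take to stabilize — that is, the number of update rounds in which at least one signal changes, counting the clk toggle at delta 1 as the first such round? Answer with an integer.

4

t=0 Δ0: f=0 e=0 clk=0 b=1 h=1 d=1 g=1 c=1 a=0
  Δ1: clk:0→1
  Δ2: f:0→1, b:1→0
  (2Δ to stable)
t=1 Δ0: f=1 e=0 clk=1 b=0 h=1 d=1 g=1 c=1 a=0
  Δ1: clk:1→0
  (1Δ to stable)
t=2 Δ0: f=1 e=0 clk=0 b=0 h=1 d=1 g=1 c=1 a=0
  Δ1: clk:0→1
  Δ2: b:0→1
  Δ3: a:0→1
  (3Δ to stable)
t=3 Δ0: f=1 e=0 clk=1 b=1 h=1 d=1 g=1 c=1 a=1
  Δ1: clk:1→0, g:1→0
  Δ2: c:1→0, a:1→0
  (2Δ to stable)
t=4 Δ0: f=1 e=0 clk=0 b=1 h=1 d=1 g=0 c=0 a=0
  Δ1: clk:0→1
  Δ2: f:1→0, b:1→0
  Δ3: h:1→0
  Δ4: d:1→0
  (4Δ to stable)
t=5 Δ0: f=0 e=0 clk=1 b=0 h=0 d=0 g=0 c=0 a=0
  Δ1: clk:1→0, g:0→1
  Δ2: h:0→1
  Δ3: d:0→1
  Δ4: c:0→1
  (4Δ to stable)
t=6 Δ0: f=0 e=0 clk=0 b=0 h=1 d=1 g=1 c=1 a=0
  Δ1: clk:0→1
  Δ2: f:0→1
  (2Δ to stable)
t=7 Δ0: f=1 e=0 clk=1 b=0 h=1 d=1 g=1 c=1 a=0
  Δ1: clk:1→0, g:1→0
  Δ2: c:1→0
  (2Δ to stable)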